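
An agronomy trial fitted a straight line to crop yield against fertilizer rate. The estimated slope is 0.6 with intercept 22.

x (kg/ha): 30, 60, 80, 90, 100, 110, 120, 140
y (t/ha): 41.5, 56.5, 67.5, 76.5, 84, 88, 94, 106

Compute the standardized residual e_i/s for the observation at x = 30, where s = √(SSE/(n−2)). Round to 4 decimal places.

0.9487

x=30: ŷ = 22 + 0.6·30 = 40; e = 41.5 − 40 = 1.5
x=60: ŷ = 22 + 0.6·60 = 58; e = 56.5 − 58 = -1.5
x=80: ŷ = 22 + 0.6·80 = 70; e = 67.5 − 70 = -2.5
x=90: ŷ = 22 + 0.6·90 = 76; e = 76.5 − 76 = 0.5
x=100: ŷ = 22 + 0.6·100 = 82; e = 84 − 82 = 2
x=110: ŷ = 22 + 0.6·110 = 88; e = 88 − 88 = 0
x=120: ŷ = 22 + 0.6·120 = 94; e = 94 − 94 = 0
x=140: ŷ = 22 + 0.6·140 = 106; e = 106 − 106 = 0
SSE = 2.25 + 2.25 + 6.25 + 0.25 + 4 + 0 + 0 + 0 = 15
s = √(15/6) = 1.58114
e/s = 1.5 / 1.58114 = 0.9487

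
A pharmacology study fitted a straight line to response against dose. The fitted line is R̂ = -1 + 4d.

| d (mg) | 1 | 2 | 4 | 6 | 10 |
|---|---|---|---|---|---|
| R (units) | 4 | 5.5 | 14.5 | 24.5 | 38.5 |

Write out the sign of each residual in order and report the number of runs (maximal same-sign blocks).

4 runs

d=1: R̂ = -1 + 4·1 = 3; e = 4 − 3 = 1
d=2: R̂ = -1 + 4·2 = 7; e = 5.5 − 7 = -1.5
d=4: R̂ = -1 + 4·4 = 15; e = 14.5 − 15 = -0.5
d=6: R̂ = -1 + 4·6 = 23; e = 24.5 − 23 = 1.5
d=10: R̂ = -1 + 4·10 = 39; e = 38.5 − 39 = -0.5
Signs: + − − + −
Runs: +×1, −×2, +×1, −×1 → 4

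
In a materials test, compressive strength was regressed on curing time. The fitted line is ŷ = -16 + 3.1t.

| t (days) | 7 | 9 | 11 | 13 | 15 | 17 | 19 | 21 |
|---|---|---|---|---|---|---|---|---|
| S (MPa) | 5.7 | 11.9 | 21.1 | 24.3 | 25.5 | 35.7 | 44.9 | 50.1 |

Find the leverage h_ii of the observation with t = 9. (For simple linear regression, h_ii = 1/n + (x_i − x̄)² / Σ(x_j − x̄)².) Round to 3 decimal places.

t̄ = (7 + 9 + 11 + 13 + 15 + 17 + 19 + 21)/8 = 14
Σ(t − t̄)² = 49 + 25 + 9 + 1 + 1 + 9 + 25 + 49 = 168
h = 1/8 + (-5)²/168 = 0.125 + 0.14881 = 0.274

h = 0.274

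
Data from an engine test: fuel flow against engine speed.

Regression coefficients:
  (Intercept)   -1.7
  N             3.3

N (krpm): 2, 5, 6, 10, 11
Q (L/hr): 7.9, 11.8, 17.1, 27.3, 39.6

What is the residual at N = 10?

ŷ = -1.7 + 3.3·10 = 31.3
e = 27.3 − 31.3 = -4

e = -4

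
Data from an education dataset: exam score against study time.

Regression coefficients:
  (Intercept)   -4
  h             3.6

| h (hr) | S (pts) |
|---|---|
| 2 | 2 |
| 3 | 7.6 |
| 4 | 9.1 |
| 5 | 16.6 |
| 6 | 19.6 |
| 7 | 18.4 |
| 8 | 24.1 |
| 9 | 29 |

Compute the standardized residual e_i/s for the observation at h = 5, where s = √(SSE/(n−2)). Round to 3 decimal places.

1.322

h=2: Ŝ = -4 + 3.6·2 = 3.2; e = 2 − 3.2 = -1.2
h=3: Ŝ = -4 + 3.6·3 = 6.8; e = 7.6 − 6.8 = 0.8
h=4: Ŝ = -4 + 3.6·4 = 10.4; e = 9.1 − 10.4 = -1.3
h=5: Ŝ = -4 + 3.6·5 = 14; e = 16.6 − 14 = 2.6
h=6: Ŝ = -4 + 3.6·6 = 17.6; e = 19.6 − 17.6 = 2
h=7: Ŝ = -4 + 3.6·7 = 21.2; e = 18.4 − 21.2 = -2.8
h=8: Ŝ = -4 + 3.6·8 = 24.8; e = 24.1 − 24.8 = -0.7
h=9: Ŝ = -4 + 3.6·9 = 28.4; e = 29 − 28.4 = 0.6
SSE = 1.44 + 0.64 + 1.69 + 6.76 + 4 + 7.84 + 0.49 + 0.36 = 23.22
s = √(23.22/6) = 1.96723
e/s = 2.6 / 1.96723 = 1.322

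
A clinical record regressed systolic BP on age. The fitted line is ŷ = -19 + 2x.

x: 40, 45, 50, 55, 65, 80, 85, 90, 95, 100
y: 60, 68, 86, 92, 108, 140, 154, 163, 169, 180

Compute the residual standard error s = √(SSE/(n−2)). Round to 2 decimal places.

s = 2.83

x=40: ŷ = -19 + 2·40 = 61; e = 60 − 61 = -1
x=45: ŷ = -19 + 2·45 = 71; e = 68 − 71 = -3
x=50: ŷ = -19 + 2·50 = 81; e = 86 − 81 = 5
x=55: ŷ = -19 + 2·55 = 91; e = 92 − 91 = 1
x=65: ŷ = -19 + 2·65 = 111; e = 108 − 111 = -3
x=80: ŷ = -19 + 2·80 = 141; e = 140 − 141 = -1
x=85: ŷ = -19 + 2·85 = 151; e = 154 − 151 = 3
x=90: ŷ = -19 + 2·90 = 161; e = 163 − 161 = 2
x=95: ŷ = -19 + 2·95 = 171; e = 169 − 171 = -2
x=100: ŷ = -19 + 2·100 = 181; e = 180 − 181 = -1
SSE = 1 + 9 + 25 + 1 + 9 + 1 + 9 + 4 + 4 + 1 = 64
s = √(64/8) = √8 ≈ 2.83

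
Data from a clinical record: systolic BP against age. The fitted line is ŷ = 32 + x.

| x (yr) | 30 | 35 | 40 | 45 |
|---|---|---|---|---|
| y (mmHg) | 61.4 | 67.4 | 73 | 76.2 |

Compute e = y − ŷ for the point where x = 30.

ŷ = 32 + 30 = 62
e = 61.4 − 62 = -0.6

e = -0.6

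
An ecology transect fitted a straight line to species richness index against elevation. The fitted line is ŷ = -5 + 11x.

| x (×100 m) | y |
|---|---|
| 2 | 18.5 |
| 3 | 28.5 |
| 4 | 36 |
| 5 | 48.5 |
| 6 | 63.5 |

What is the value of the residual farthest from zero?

x=2: ŷ = -5 + 11·2 = 17; r = 18.5 − 17 = 1.5
x=3: ŷ = -5 + 11·3 = 28; r = 28.5 − 28 = 0.5
x=4: ŷ = -5 + 11·4 = 39; r = 36 − 39 = -3
x=5: ŷ = -5 + 11·5 = 50; r = 48.5 − 50 = -1.5
x=6: ŷ = -5 + 11·6 = 61; r = 63.5 − 61 = 2.5
Largest |r| is 3 at x = 4, residual -3.

r = -3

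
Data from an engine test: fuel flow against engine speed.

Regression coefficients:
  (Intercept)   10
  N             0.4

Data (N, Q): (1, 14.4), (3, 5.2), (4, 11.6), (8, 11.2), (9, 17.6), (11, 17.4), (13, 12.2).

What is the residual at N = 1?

e = 4

ŷ = 10 + 0.4·1 = 10.4
e = 14.4 − 10.4 = 4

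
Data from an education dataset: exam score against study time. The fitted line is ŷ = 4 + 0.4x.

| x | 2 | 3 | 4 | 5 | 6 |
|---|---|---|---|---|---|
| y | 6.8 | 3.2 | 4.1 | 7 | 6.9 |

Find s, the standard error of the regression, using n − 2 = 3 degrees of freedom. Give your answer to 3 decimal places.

x=2: ŷ = 4 + 0.4·2 = 4.8; r = 6.8 − 4.8 = 2
x=3: ŷ = 4 + 0.4·3 = 5.2; r = 3.2 − 5.2 = -2
x=4: ŷ = 4 + 0.4·4 = 5.6; r = 4.1 − 5.6 = -1.5
x=5: ŷ = 4 + 0.4·5 = 6; r = 7 − 6 = 1
x=6: ŷ = 4 + 0.4·6 = 6.4; r = 6.9 − 6.4 = 0.5
SSE = 4 + 4 + 2.25 + 1 + 0.25 = 11.5
s = √(11.5/3) = √3.83333 ≈ 1.958

s = 1.958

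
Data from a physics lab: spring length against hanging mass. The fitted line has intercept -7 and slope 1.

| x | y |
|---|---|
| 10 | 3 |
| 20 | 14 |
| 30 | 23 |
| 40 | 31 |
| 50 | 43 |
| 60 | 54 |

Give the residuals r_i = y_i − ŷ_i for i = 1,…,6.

0, 1, 0, -2, 0, 1

x=10: ŷ = -7 + 10 = 3; r = 3 − 3 = 0
x=20: ŷ = -7 + 20 = 13; r = 14 − 13 = 1
x=30: ŷ = -7 + 30 = 23; r = 23 − 23 = 0
x=40: ŷ = -7 + 40 = 33; r = 31 − 33 = -2
x=50: ŷ = -7 + 50 = 43; r = 43 − 43 = 0
x=60: ŷ = -7 + 60 = 53; r = 54 − 53 = 1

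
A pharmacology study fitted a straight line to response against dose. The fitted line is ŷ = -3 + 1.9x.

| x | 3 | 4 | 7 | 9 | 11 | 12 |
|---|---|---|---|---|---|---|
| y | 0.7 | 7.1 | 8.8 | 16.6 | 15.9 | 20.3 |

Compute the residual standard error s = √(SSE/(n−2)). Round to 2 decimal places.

s = 2.40

x=3: ŷ = -3 + 1.9·3 = 2.7; e = 0.7 − 2.7 = -2
x=4: ŷ = -3 + 1.9·4 = 4.6; e = 7.1 − 4.6 = 2.5
x=7: ŷ = -3 + 1.9·7 = 10.3; e = 8.8 − 10.3 = -1.5
x=9: ŷ = -3 + 1.9·9 = 14.1; e = 16.6 − 14.1 = 2.5
x=11: ŷ = -3 + 1.9·11 = 17.9; e = 15.9 − 17.9 = -2
x=12: ŷ = -3 + 1.9·12 = 19.8; e = 20.3 − 19.8 = 0.5
SSE = 4 + 6.25 + 2.25 + 6.25 + 4 + 0.25 = 23
s = √(23/4) = √5.75 ≈ 2.40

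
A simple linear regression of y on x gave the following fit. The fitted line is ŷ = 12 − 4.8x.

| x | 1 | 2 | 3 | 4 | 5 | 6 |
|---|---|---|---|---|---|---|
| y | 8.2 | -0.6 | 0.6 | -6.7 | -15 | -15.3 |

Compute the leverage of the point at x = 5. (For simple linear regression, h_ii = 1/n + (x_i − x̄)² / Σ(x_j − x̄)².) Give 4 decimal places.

h = 0.2952

x̄ = (1 + 2 + 3 + 4 + 5 + 6)/6 = 3.5
Σ(x − x̄)² = 6.25 + 2.25 + 0.25 + 0.25 + 2.25 + 6.25 = 17.5
h = 1/6 + (1.5)²/17.5 = 0.166667 + 0.128571 = 0.2952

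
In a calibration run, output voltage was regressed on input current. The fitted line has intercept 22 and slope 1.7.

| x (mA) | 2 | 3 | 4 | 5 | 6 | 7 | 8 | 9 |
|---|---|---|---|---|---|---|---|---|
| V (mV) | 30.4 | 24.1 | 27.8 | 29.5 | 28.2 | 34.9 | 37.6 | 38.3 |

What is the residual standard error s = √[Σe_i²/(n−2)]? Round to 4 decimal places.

s = 3.1091

x=2: ŷ = 22 + 1.7·2 = 25.4; e = 30.4 − 25.4 = 5
x=3: ŷ = 22 + 1.7·3 = 27.1; e = 24.1 − 27.1 = -3
x=4: ŷ = 22 + 1.7·4 = 28.8; e = 27.8 − 28.8 = -1
x=5: ŷ = 22 + 1.7·5 = 30.5; e = 29.5 − 30.5 = -1
x=6: ŷ = 22 + 1.7·6 = 32.2; e = 28.2 − 32.2 = -4
x=7: ŷ = 22 + 1.7·7 = 33.9; e = 34.9 − 33.9 = 1
x=8: ŷ = 22 + 1.7·8 = 35.6; e = 37.6 − 35.6 = 2
x=9: ŷ = 22 + 1.7·9 = 37.3; e = 38.3 − 37.3 = 1
SSE = 25 + 9 + 1 + 1 + 16 + 1 + 4 + 1 = 58
s = √(58/6) = √9.66667 ≈ 3.1091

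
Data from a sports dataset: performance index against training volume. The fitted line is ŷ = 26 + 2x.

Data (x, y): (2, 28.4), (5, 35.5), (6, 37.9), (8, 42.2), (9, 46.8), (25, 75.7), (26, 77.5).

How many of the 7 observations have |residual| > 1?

x=2: ŷ = 26 + 2·2 = 30; r = 28.4 − 30 = -1.6
x=5: ŷ = 26 + 2·5 = 36; r = 35.5 − 36 = -0.5
x=6: ŷ = 26 + 2·6 = 38; r = 37.9 − 38 = -0.1
x=8: ŷ = 26 + 2·8 = 42; r = 42.2 − 42 = 0.2
x=9: ŷ = 26 + 2·9 = 44; r = 46.8 − 44 = 2.8
x=25: ŷ = 26 + 2·25 = 76; r = 75.7 − 76 = -0.3
x=26: ŷ = 26 + 2·26 = 78; r = 77.5 − 78 = -0.5
|r| > 1: x=2 (|r|=1.6), x=9 (|r|=2.8) → 2

2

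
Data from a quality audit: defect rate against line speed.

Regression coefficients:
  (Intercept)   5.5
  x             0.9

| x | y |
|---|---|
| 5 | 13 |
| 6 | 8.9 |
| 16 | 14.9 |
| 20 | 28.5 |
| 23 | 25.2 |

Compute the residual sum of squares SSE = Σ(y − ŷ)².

SSE = 64

x=5: ŷ = 5.5 + 0.9·5 = 10; e = 13 − 10 = 3
x=6: ŷ = 5.5 + 0.9·6 = 10.9; e = 8.9 − 10.9 = -2
x=16: ŷ = 5.5 + 0.9·16 = 19.9; e = 14.9 − 19.9 = -5
x=20: ŷ = 5.5 + 0.9·20 = 23.5; e = 28.5 − 23.5 = 5
x=23: ŷ = 5.5 + 0.9·23 = 26.2; e = 25.2 − 26.2 = -1
SSE = 9 + 4 + 25 + 25 + 1 = 64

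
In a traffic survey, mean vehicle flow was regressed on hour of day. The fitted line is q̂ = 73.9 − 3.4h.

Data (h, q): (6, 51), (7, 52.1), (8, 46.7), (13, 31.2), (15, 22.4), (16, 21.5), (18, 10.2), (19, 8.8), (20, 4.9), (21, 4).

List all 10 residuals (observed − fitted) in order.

h=6: q̂ = 73.9 − 3.4·6 = 53.5; r = 51 − 53.5 = -2.5
h=7: q̂ = 73.9 − 3.4·7 = 50.1; r = 52.1 − 50.1 = 2
h=8: q̂ = 73.9 − 3.4·8 = 46.7; r = 46.7 − 46.7 = 0
h=13: q̂ = 73.9 − 3.4·13 = 29.7; r = 31.2 − 29.7 = 1.5
h=15: q̂ = 73.9 − 3.4·15 = 22.9; r = 22.4 − 22.9 = -0.5
h=16: q̂ = 73.9 − 3.4·16 = 19.5; r = 21.5 − 19.5 = 2
h=18: q̂ = 73.9 − 3.4·18 = 12.7; r = 10.2 − 12.7 = -2.5
h=19: q̂ = 73.9 − 3.4·19 = 9.3; r = 8.8 − 9.3 = -0.5
h=20: q̂ = 73.9 − 3.4·20 = 5.9; r = 4.9 − 5.9 = -1
h=21: q̂ = 73.9 − 3.4·21 = 2.5; r = 4 − 2.5 = 1.5

-2.5, 2, 0, 1.5, -0.5, 2, -2.5, -0.5, -1, 1.5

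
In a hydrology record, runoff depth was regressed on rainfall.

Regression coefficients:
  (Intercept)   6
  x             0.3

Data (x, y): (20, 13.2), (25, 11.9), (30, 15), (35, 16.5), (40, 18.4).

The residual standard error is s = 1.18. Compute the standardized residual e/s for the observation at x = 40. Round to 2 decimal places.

ŷ = 6 + 0.3·40 = 18
e = 18.4 − 18 = 0.4
e/s = 0.4 / 1.18 = 0.34

0.34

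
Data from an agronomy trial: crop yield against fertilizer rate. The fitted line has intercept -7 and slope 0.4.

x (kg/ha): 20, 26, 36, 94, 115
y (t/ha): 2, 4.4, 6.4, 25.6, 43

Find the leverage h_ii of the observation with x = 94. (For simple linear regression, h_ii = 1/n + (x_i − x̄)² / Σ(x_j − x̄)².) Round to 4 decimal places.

h = 0.3710

x̄ = (20 + 26 + 36 + 94 + 115)/5 = 58.2
Σ(x − x̄)² = 1459.24 + 1036.84 + 492.84 + 1281.64 + 3226.24 = 7496.8
h = 1/5 + (35.8)²/7496.8 = 0.2 + 0.170958 = 0.3710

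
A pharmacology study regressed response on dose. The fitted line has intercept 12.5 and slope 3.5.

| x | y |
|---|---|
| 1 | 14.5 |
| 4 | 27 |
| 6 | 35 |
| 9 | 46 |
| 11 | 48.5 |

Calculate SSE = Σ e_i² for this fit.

SSE = 15

x=1: ŷ = 12.5 + 3.5·1 = 16; e = 14.5 − 16 = -1.5
x=4: ŷ = 12.5 + 3.5·4 = 26.5; e = 27 − 26.5 = 0.5
x=6: ŷ = 12.5 + 3.5·6 = 33.5; e = 35 − 33.5 = 1.5
x=9: ŷ = 12.5 + 3.5·9 = 44; e = 46 − 44 = 2
x=11: ŷ = 12.5 + 3.5·11 = 51; e = 48.5 − 51 = -2.5
SSE = 2.25 + 0.25 + 2.25 + 4 + 6.25 = 15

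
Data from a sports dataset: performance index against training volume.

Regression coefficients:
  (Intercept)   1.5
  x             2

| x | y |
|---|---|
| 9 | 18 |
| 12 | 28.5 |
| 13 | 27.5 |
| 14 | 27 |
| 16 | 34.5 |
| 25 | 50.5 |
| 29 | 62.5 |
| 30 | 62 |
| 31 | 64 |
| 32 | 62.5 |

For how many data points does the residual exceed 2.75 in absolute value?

3

x=9: ŷ = 1.5 + 2·9 = 19.5; e = 18 − 19.5 = -1.5
x=12: ŷ = 1.5 + 2·12 = 25.5; e = 28.5 − 25.5 = 3
x=13: ŷ = 1.5 + 2·13 = 27.5; e = 27.5 − 27.5 = 0
x=14: ŷ = 1.5 + 2·14 = 29.5; e = 27 − 29.5 = -2.5
x=16: ŷ = 1.5 + 2·16 = 33.5; e = 34.5 − 33.5 = 1
x=25: ŷ = 1.5 + 2·25 = 51.5; e = 50.5 − 51.5 = -1
x=29: ŷ = 1.5 + 2·29 = 59.5; e = 62.5 − 59.5 = 3
x=30: ŷ = 1.5 + 2·30 = 61.5; e = 62 − 61.5 = 0.5
x=31: ŷ = 1.5 + 2·31 = 63.5; e = 64 − 63.5 = 0.5
x=32: ŷ = 1.5 + 2·32 = 65.5; e = 62.5 − 65.5 = -3
|e| > 2.75: x=12 (|e|=3), x=29 (|e|=3), x=32 (|e|=3) → 3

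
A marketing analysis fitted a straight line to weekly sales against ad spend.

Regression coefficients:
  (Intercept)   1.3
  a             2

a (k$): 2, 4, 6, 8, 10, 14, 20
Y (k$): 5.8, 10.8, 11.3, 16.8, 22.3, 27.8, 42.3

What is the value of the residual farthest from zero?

r = -2

a=2: Ŷ = 1.3 + 2·2 = 5.3; r = 5.8 − 5.3 = 0.5
a=4: Ŷ = 1.3 + 2·4 = 9.3; r = 10.8 − 9.3 = 1.5
a=6: Ŷ = 1.3 + 2·6 = 13.3; r = 11.3 − 13.3 = -2
a=8: Ŷ = 1.3 + 2·8 = 17.3; r = 16.8 − 17.3 = -0.5
a=10: Ŷ = 1.3 + 2·10 = 21.3; r = 22.3 − 21.3 = 1
a=14: Ŷ = 1.3 + 2·14 = 29.3; r = 27.8 − 29.3 = -1.5
a=20: Ŷ = 1.3 + 2·20 = 41.3; r = 42.3 − 41.3 = 1
Largest |r| is 2 at a = 6, residual -2.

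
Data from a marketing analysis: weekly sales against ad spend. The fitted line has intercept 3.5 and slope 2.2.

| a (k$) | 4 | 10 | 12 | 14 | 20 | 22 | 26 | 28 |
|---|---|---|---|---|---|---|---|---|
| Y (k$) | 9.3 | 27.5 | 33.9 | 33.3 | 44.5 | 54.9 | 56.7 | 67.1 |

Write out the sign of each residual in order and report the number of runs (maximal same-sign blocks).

a=4: ŷ = 3.5 + 2.2·4 = 12.3; r = 9.3 − 12.3 = -3
a=10: ŷ = 3.5 + 2.2·10 = 25.5; r = 27.5 − 25.5 = 2
a=12: ŷ = 3.5 + 2.2·12 = 29.9; r = 33.9 − 29.9 = 4
a=14: ŷ = 3.5 + 2.2·14 = 34.3; r = 33.3 − 34.3 = -1
a=20: ŷ = 3.5 + 2.2·20 = 47.5; r = 44.5 − 47.5 = -3
a=22: ŷ = 3.5 + 2.2·22 = 51.9; r = 54.9 − 51.9 = 3
a=26: ŷ = 3.5 + 2.2·26 = 60.7; r = 56.7 − 60.7 = -4
a=28: ŷ = 3.5 + 2.2·28 = 65.1; r = 67.1 − 65.1 = 2
Signs: − + + − − + − +
Runs: −×1, +×2, −×2, +×1, −×1, +×1 → 6

6 runs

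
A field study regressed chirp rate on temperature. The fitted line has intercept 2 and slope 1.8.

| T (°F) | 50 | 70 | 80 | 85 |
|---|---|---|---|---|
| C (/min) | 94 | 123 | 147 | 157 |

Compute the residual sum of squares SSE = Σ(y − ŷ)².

T=50: ŷ = 2 + 1.8·50 = 92; r = 94 − 92 = 2
T=70: ŷ = 2 + 1.8·70 = 128; r = 123 − 128 = -5
T=80: ŷ = 2 + 1.8·80 = 146; r = 147 − 146 = 1
T=85: ŷ = 2 + 1.8·85 = 155; r = 157 − 155 = 2
SSE = 4 + 25 + 1 + 4 = 34

SSE = 34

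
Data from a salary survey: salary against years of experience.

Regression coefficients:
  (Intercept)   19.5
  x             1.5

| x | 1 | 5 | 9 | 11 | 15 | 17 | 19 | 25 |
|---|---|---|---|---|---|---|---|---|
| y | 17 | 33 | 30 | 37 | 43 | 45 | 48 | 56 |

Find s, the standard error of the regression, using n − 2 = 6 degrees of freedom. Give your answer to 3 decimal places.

s = 3.266

x=1: ŷ = 19.5 + 1.5·1 = 21; e = 17 − 21 = -4
x=5: ŷ = 19.5 + 1.5·5 = 27; e = 33 − 27 = 6
x=9: ŷ = 19.5 + 1.5·9 = 33; e = 30 − 33 = -3
x=11: ŷ = 19.5 + 1.5·11 = 36; e = 37 − 36 = 1
x=15: ŷ = 19.5 + 1.5·15 = 42; e = 43 − 42 = 1
x=17: ŷ = 19.5 + 1.5·17 = 45; e = 45 − 45 = 0
x=19: ŷ = 19.5 + 1.5·19 = 48; e = 48 − 48 = 0
x=25: ŷ = 19.5 + 1.5·25 = 57; e = 56 − 57 = -1
SSE = 16 + 36 + 9 + 1 + 1 + 0 + 0 + 1 = 64
s = √(64/6) = √10.6667 ≈ 3.266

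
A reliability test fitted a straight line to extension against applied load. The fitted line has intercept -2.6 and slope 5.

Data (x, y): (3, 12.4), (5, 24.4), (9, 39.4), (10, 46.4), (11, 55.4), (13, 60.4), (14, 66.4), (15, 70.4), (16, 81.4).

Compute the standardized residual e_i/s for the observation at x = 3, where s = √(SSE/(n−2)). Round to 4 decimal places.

0.0000

x=3: ŷ = -2.6 + 5·3 = 12.4; e = 12.4 − 12.4 = 0
x=5: ŷ = -2.6 + 5·5 = 22.4; e = 24.4 − 22.4 = 2
x=9: ŷ = -2.6 + 5·9 = 42.4; e = 39.4 − 42.4 = -3
x=10: ŷ = -2.6 + 5·10 = 47.4; e = 46.4 − 47.4 = -1
x=11: ŷ = -2.6 + 5·11 = 52.4; e = 55.4 − 52.4 = 3
x=13: ŷ = -2.6 + 5·13 = 62.4; e = 60.4 − 62.4 = -2
x=14: ŷ = -2.6 + 5·14 = 67.4; e = 66.4 − 67.4 = -1
x=15: ŷ = -2.6 + 5·15 = 72.4; e = 70.4 − 72.4 = -2
x=16: ŷ = -2.6 + 5·16 = 77.4; e = 81.4 − 77.4 = 4
SSE = 0 + 4 + 9 + 1 + 9 + 4 + 1 + 4 + 16 = 48
s = √(48/7) = 2.61861
e/s = 0 / 2.61861 = 0.0000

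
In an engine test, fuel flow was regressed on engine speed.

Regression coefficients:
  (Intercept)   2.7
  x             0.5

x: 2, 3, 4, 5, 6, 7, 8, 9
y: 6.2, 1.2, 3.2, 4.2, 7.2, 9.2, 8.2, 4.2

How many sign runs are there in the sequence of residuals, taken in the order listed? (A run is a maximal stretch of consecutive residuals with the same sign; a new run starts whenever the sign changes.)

x=2: ŷ = 2.7 + 0.5·2 = 3.7; r = 6.2 − 3.7 = 2.5
x=3: ŷ = 2.7 + 0.5·3 = 4.2; r = 1.2 − 4.2 = -3
x=4: ŷ = 2.7 + 0.5·4 = 4.7; r = 3.2 − 4.7 = -1.5
x=5: ŷ = 2.7 + 0.5·5 = 5.2; r = 4.2 − 5.2 = -1
x=6: ŷ = 2.7 + 0.5·6 = 5.7; r = 7.2 − 5.7 = 1.5
x=7: ŷ = 2.7 + 0.5·7 = 6.2; r = 9.2 − 6.2 = 3
x=8: ŷ = 2.7 + 0.5·8 = 6.7; r = 8.2 − 6.7 = 1.5
x=9: ŷ = 2.7 + 0.5·9 = 7.2; r = 4.2 − 7.2 = -3
Signs: + − − − + + + −
Runs: +×1, −×3, +×3, −×1 → 4

4 runs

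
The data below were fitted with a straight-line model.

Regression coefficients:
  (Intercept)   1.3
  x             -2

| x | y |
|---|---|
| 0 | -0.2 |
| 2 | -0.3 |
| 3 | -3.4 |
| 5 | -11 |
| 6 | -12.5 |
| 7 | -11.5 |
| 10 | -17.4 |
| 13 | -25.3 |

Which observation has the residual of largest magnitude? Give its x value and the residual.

x=0: ŷ = 1.3 − 2·0 = 1.3; e = -0.2 − 1.3 = -1.5
x=2: ŷ = 1.3 − 2·2 = -2.7; e = -0.3 − (-2.7) = 2.4
x=3: ŷ = 1.3 − 2·3 = -4.7; e = -3.4 − (-4.7) = 1.3
x=5: ŷ = 1.3 − 2·5 = -8.7; e = -11 − (-8.7) = -2.3
x=6: ŷ = 1.3 − 2·6 = -10.7; e = -12.5 − (-10.7) = -1.8
x=7: ŷ = 1.3 − 2·7 = -12.7; e = -11.5 − (-12.7) = 1.2
x=10: ŷ = 1.3 − 2·10 = -18.7; e = -17.4 − (-18.7) = 1.3
x=13: ŷ = 1.3 − 2·13 = -24.7; e = -25.3 − (-24.7) = -0.6
Largest |e| is 2.4 at x = 2, residual 2.4.

x = 2, e = 2.4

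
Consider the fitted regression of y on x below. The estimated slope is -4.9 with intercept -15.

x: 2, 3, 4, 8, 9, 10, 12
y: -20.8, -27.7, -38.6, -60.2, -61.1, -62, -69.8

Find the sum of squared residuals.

SSE = 96

x=2: ŷ = -15 − 4.9·2 = -24.8; r = -20.8 − (-24.8) = 4
x=3: ŷ = -15 − 4.9·3 = -29.7; r = -27.7 − (-29.7) = 2
x=4: ŷ = -15 − 4.9·4 = -34.6; r = -38.6 − (-34.6) = -4
x=8: ŷ = -15 − 4.9·8 = -54.2; r = -60.2 − (-54.2) = -6
x=9: ŷ = -15 − 4.9·9 = -59.1; r = -61.1 − (-59.1) = -2
x=10: ŷ = -15 − 4.9·10 = -64; r = -62 − (-64) = 2
x=12: ŷ = -15 − 4.9·12 = -73.8; r = -69.8 − (-73.8) = 4
SSE = 16 + 4 + 16 + 36 + 4 + 4 + 16 = 96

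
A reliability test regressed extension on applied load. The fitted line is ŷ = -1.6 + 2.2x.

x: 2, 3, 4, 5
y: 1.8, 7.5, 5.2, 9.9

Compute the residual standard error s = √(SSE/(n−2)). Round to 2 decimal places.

x=2: ŷ = -1.6 + 2.2·2 = 2.8; e = 1.8 − 2.8 = -1
x=3: ŷ = -1.6 + 2.2·3 = 5; e = 7.5 − 5 = 2.5
x=4: ŷ = -1.6 + 2.2·4 = 7.2; e = 5.2 − 7.2 = -2
x=5: ŷ = -1.6 + 2.2·5 = 9.4; e = 9.9 − 9.4 = 0.5
SSE = 1 + 6.25 + 4 + 0.25 = 11.5
s = √(11.5/2) = √5.75 ≈ 2.40

s = 2.40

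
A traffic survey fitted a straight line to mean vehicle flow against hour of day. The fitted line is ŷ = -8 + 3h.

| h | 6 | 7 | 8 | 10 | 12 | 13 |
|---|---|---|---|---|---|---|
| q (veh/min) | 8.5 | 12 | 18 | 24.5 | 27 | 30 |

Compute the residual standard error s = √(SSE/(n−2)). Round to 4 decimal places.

s = 1.9685

h=6: ŷ = -8 + 3·6 = 10; r = 8.5 − 10 = -1.5
h=7: ŷ = -8 + 3·7 = 13; r = 12 − 13 = -1
h=8: ŷ = -8 + 3·8 = 16; r = 18 − 16 = 2
h=10: ŷ = -8 + 3·10 = 22; r = 24.5 − 22 = 2.5
h=12: ŷ = -8 + 3·12 = 28; r = 27 − 28 = -1
h=13: ŷ = -8 + 3·13 = 31; r = 30 − 31 = -1
SSE = 2.25 + 1 + 4 + 6.25 + 1 + 1 = 15.5
s = √(15.5/4) = √3.875 ≈ 1.9685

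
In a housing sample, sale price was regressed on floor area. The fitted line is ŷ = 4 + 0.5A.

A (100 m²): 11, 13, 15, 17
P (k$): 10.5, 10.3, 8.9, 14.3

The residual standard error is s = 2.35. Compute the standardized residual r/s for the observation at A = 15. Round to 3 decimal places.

-1.106

ŷ = 4 + 0.5·15 = 11.5
r = 8.9 − 11.5 = -2.6
r/s = -2.6 / 2.35 = -1.106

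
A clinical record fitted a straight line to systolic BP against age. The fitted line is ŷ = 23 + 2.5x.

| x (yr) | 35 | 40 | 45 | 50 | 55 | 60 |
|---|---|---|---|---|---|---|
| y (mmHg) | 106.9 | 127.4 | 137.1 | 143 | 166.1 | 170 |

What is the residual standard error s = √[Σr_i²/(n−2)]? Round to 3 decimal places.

x=35: ŷ = 23 + 2.5·35 = 110.5; r = 106.9 − 110.5 = -3.6
x=40: ŷ = 23 + 2.5·40 = 123; r = 127.4 − 123 = 4.4
x=45: ŷ = 23 + 2.5·45 = 135.5; r = 137.1 − 135.5 = 1.6
x=50: ŷ = 23 + 2.5·50 = 148; r = 143 − 148 = -5
x=55: ŷ = 23 + 2.5·55 = 160.5; r = 166.1 − 160.5 = 5.6
x=60: ŷ = 23 + 2.5·60 = 173; r = 170 − 173 = -3
SSE = 12.96 + 19.36 + 2.56 + 25 + 31.36 + 9 = 100.24
s = √(100.24/4) = √25.06 ≈ 5.006

s = 5.006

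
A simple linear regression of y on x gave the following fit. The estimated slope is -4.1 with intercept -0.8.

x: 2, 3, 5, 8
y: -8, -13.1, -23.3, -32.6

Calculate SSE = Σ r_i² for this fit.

x=2: ŷ = -0.8 − 4.1·2 = -9; r = -8 − (-9) = 1
x=3: ŷ = -0.8 − 4.1·3 = -13.1; r = -13.1 − (-13.1) = 0
x=5: ŷ = -0.8 − 4.1·5 = -21.3; r = -23.3 − (-21.3) = -2
x=8: ŷ = -0.8 − 4.1·8 = -33.6; r = -32.6 − (-33.6) = 1
SSE = 1 + 0 + 4 + 1 = 6

SSE = 6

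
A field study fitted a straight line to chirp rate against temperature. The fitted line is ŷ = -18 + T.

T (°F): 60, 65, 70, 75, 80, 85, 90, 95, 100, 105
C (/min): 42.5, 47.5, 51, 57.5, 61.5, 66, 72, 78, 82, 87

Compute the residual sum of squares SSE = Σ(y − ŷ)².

T=60: ŷ = -18 + 60 = 42; r = 42.5 − 42 = 0.5
T=65: ŷ = -18 + 65 = 47; r = 47.5 − 47 = 0.5
T=70: ŷ = -18 + 70 = 52; r = 51 − 52 = -1
T=75: ŷ = -18 + 75 = 57; r = 57.5 − 57 = 0.5
T=80: ŷ = -18 + 80 = 62; r = 61.5 − 62 = -0.5
T=85: ŷ = -18 + 85 = 67; r = 66 − 67 = -1
T=90: ŷ = -18 + 90 = 72; r = 72 − 72 = 0
T=95: ŷ = -18 + 95 = 77; r = 78 − 77 = 1
T=100: ŷ = -18 + 100 = 82; r = 82 − 82 = 0
T=105: ŷ = -18 + 105 = 87; r = 87 − 87 = 0
SSE = 0.25 + 0.25 + 1 + 0.25 + 0.25 + 1 + 0 + 1 + 0 + 0 = 4

SSE = 4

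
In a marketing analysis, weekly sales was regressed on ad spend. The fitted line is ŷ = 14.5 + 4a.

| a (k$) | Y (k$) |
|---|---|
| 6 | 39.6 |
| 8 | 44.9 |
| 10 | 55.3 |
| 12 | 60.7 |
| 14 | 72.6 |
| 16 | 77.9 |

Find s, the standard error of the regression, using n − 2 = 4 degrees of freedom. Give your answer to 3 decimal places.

a=6: ŷ = 14.5 + 4·6 = 38.5; r = 39.6 − 38.5 = 1.1
a=8: ŷ = 14.5 + 4·8 = 46.5; r = 44.9 − 46.5 = -1.6
a=10: ŷ = 14.5 + 4·10 = 54.5; r = 55.3 − 54.5 = 0.8
a=12: ŷ = 14.5 + 4·12 = 62.5; r = 60.7 − 62.5 = -1.8
a=14: ŷ = 14.5 + 4·14 = 70.5; r = 72.6 − 70.5 = 2.1
a=16: ŷ = 14.5 + 4·16 = 78.5; r = 77.9 − 78.5 = -0.6
SSE = 1.21 + 2.56 + 0.64 + 3.24 + 4.41 + 0.36 = 12.42
s = √(12.42/4) = √3.105 ≈ 1.762

s = 1.762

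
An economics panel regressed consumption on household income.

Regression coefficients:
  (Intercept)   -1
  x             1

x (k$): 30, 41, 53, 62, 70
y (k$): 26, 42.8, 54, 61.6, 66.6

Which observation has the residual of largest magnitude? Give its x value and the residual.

x = 30, r = -3

x=30: ŷ = -1 + 30 = 29; r = 26 − 29 = -3
x=41: ŷ = -1 + 41 = 40; r = 42.8 − 40 = 2.8
x=53: ŷ = -1 + 53 = 52; r = 54 − 52 = 2
x=62: ŷ = -1 + 62 = 61; r = 61.6 − 61 = 0.6
x=70: ŷ = -1 + 70 = 69; r = 66.6 − 69 = -2.4
Largest |r| is 3 at x = 30, residual -3.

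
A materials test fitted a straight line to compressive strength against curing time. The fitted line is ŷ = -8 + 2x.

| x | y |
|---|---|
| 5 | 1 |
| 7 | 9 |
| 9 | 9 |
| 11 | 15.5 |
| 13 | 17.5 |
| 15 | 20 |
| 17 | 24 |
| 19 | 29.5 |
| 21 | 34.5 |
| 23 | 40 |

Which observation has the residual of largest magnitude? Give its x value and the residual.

x = 7, r = 3

x=5: ŷ = -8 + 2·5 = 2; r = 1 − 2 = -1
x=7: ŷ = -8 + 2·7 = 6; r = 9 − 6 = 3
x=9: ŷ = -8 + 2·9 = 10; r = 9 − 10 = -1
x=11: ŷ = -8 + 2·11 = 14; r = 15.5 − 14 = 1.5
x=13: ŷ = -8 + 2·13 = 18; r = 17.5 − 18 = -0.5
x=15: ŷ = -8 + 2·15 = 22; r = 20 − 22 = -2
x=17: ŷ = -8 + 2·17 = 26; r = 24 − 26 = -2
x=19: ŷ = -8 + 2·19 = 30; r = 29.5 − 30 = -0.5
x=21: ŷ = -8 + 2·21 = 34; r = 34.5 − 34 = 0.5
x=23: ŷ = -8 + 2·23 = 38; r = 40 − 38 = 2
Largest |r| is 3 at x = 7, residual 3.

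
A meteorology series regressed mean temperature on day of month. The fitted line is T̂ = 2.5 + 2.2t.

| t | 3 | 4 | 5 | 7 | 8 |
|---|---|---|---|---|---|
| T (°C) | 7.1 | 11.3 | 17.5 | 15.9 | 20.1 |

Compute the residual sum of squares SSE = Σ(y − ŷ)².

SSE = 24

t=3: T̂ = 2.5 + 2.2·3 = 9.1; r = 7.1 − 9.1 = -2
t=4: T̂ = 2.5 + 2.2·4 = 11.3; r = 11.3 − 11.3 = 0
t=5: T̂ = 2.5 + 2.2·5 = 13.5; r = 17.5 − 13.5 = 4
t=7: T̂ = 2.5 + 2.2·7 = 17.9; r = 15.9 − 17.9 = -2
t=8: T̂ = 2.5 + 2.2·8 = 20.1; r = 20.1 − 20.1 = 0
SSE = 4 + 0 + 16 + 4 + 0 = 24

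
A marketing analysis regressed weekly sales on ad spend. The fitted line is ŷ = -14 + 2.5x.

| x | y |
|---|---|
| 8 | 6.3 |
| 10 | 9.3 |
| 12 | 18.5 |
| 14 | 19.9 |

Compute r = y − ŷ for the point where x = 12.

r = 2.5

ŷ = -14 + 2.5·12 = 16
r = 18.5 − 16 = 2.5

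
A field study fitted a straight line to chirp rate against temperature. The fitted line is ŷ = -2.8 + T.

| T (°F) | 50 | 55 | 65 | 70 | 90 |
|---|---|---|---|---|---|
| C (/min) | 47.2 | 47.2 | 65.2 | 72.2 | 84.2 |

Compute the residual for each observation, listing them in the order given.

0, -5, 3, 5, -3

T=50: ŷ = -2.8 + 50 = 47.2; e = 47.2 − 47.2 = 0
T=55: ŷ = -2.8 + 55 = 52.2; e = 47.2 − 52.2 = -5
T=65: ŷ = -2.8 + 65 = 62.2; e = 65.2 − 62.2 = 3
T=70: ŷ = -2.8 + 70 = 67.2; e = 72.2 − 67.2 = 5
T=90: ŷ = -2.8 + 90 = 87.2; e = 84.2 − 87.2 = -3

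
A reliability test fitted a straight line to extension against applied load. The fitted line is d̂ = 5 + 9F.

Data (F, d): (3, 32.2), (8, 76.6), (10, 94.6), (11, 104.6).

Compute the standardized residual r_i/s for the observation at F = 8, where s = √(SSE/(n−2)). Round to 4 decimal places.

-0.6667

F=3: d̂ = 5 + 9·3 = 32; r = 32.2 − 32 = 0.2
F=8: d̂ = 5 + 9·8 = 77; r = 76.6 − 77 = -0.4
F=10: d̂ = 5 + 9·10 = 95; r = 94.6 − 95 = -0.4
F=11: d̂ = 5 + 9·11 = 104; r = 104.6 − 104 = 0.6
SSE = 0.04 + 0.16 + 0.16 + 0.36 = 0.72
s = √(0.72/2) = 0.6
r/s = -0.4 / 0.6 = -0.6667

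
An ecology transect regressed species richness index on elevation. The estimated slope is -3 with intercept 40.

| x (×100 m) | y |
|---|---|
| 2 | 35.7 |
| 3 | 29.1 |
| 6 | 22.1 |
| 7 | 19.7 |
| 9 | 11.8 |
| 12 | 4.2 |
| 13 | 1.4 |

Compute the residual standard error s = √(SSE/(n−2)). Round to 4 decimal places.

s = 1.3145

x=2: ŷ = 40 − 3·2 = 34; r = 35.7 − 34 = 1.7
x=3: ŷ = 40 − 3·3 = 31; r = 29.1 − 31 = -1.9
x=6: ŷ = 40 − 3·6 = 22; r = 22.1 − 22 = 0.1
x=7: ŷ = 40 − 3·7 = 19; r = 19.7 − 19 = 0.7
x=9: ŷ = 40 − 3·9 = 13; r = 11.8 − 13 = -1.2
x=12: ŷ = 40 − 3·12 = 4; r = 4.2 − 4 = 0.2
x=13: ŷ = 40 − 3·13 = 1; r = 1.4 − 1 = 0.4
SSE = 2.89 + 3.61 + 0.01 + 0.49 + 1.44 + 0.04 + 0.16 = 8.64
s = √(8.64/5) = √1.728 ≈ 1.3145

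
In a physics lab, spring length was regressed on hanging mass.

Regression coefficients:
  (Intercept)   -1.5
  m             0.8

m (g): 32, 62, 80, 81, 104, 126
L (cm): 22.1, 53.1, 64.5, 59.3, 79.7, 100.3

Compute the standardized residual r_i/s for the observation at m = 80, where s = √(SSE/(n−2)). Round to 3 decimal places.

0.544

m=32: ŷ = -1.5 + 0.8·32 = 24.1; r = 22.1 − 24.1 = -2
m=62: ŷ = -1.5 + 0.8·62 = 48.1; r = 53.1 − 48.1 = 5
m=80: ŷ = -1.5 + 0.8·80 = 62.5; r = 64.5 − 62.5 = 2
m=81: ŷ = -1.5 + 0.8·81 = 63.3; r = 59.3 − 63.3 = -4
m=104: ŷ = -1.5 + 0.8·104 = 81.7; r = 79.7 − 81.7 = -2
m=126: ŷ = -1.5 + 0.8·126 = 99.3; r = 100.3 − 99.3 = 1
SSE = 4 + 25 + 4 + 16 + 4 + 1 = 54
s = √(54/4) = 3.67423
r/s = 2 / 3.67423 = 0.544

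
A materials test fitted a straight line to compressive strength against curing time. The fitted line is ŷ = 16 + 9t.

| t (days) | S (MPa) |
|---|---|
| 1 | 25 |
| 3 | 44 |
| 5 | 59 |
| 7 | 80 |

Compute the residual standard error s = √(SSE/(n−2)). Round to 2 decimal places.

t=1: ŷ = 16 + 9·1 = 25; r = 25 − 25 = 0
t=3: ŷ = 16 + 9·3 = 43; r = 44 − 43 = 1
t=5: ŷ = 16 + 9·5 = 61; r = 59 − 61 = -2
t=7: ŷ = 16 + 9·7 = 79; r = 80 − 79 = 1
SSE = 0 + 1 + 4 + 1 = 6
s = √(6/2) = √3 ≈ 1.73

s = 1.73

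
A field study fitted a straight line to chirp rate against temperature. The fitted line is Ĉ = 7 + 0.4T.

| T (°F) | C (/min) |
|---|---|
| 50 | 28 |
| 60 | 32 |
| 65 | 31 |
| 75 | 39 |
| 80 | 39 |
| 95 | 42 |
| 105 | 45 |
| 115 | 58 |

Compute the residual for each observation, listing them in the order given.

1, 1, -2, 2, 0, -3, -4, 5

T=50: Ĉ = 7 + 0.4·50 = 27; e = 28 − 27 = 1
T=60: Ĉ = 7 + 0.4·60 = 31; e = 32 − 31 = 1
T=65: Ĉ = 7 + 0.4·65 = 33; e = 31 − 33 = -2
T=75: Ĉ = 7 + 0.4·75 = 37; e = 39 − 37 = 2
T=80: Ĉ = 7 + 0.4·80 = 39; e = 39 − 39 = 0
T=95: Ĉ = 7 + 0.4·95 = 45; e = 42 − 45 = -3
T=105: Ĉ = 7 + 0.4·105 = 49; e = 45 − 49 = -4
T=115: Ĉ = 7 + 0.4·115 = 53; e = 58 − 53 = 5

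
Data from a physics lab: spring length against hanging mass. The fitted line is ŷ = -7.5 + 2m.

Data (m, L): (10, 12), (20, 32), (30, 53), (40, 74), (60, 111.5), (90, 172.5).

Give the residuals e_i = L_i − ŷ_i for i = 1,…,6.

-0.5, -0.5, 0.5, 1.5, -1, 0

m=10: ŷ = -7.5 + 2·10 = 12.5; e = 12 − 12.5 = -0.5
m=20: ŷ = -7.5 + 2·20 = 32.5; e = 32 − 32.5 = -0.5
m=30: ŷ = -7.5 + 2·30 = 52.5; e = 53 − 52.5 = 0.5
m=40: ŷ = -7.5 + 2·40 = 72.5; e = 74 − 72.5 = 1.5
m=60: ŷ = -7.5 + 2·60 = 112.5; e = 111.5 − 112.5 = -1
m=90: ŷ = -7.5 + 2·90 = 172.5; e = 172.5 − 172.5 = 0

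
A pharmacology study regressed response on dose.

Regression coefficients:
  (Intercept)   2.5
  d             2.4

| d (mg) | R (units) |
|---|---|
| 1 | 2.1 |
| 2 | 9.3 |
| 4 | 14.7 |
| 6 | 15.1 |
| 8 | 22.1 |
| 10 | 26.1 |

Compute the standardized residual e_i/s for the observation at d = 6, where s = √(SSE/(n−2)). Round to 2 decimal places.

d=1: R̂ = 2.5 + 2.4·1 = 4.9; e = 2.1 − 4.9 = -2.8
d=2: R̂ = 2.5 + 2.4·2 = 7.3; e = 9.3 − 7.3 = 2
d=4: R̂ = 2.5 + 2.4·4 = 12.1; e = 14.7 − 12.1 = 2.6
d=6: R̂ = 2.5 + 2.4·6 = 16.9; e = 15.1 − 16.9 = -1.8
d=8: R̂ = 2.5 + 2.4·8 = 21.7; e = 22.1 − 21.7 = 0.4
d=10: R̂ = 2.5 + 2.4·10 = 26.5; e = 26.1 − 26.5 = -0.4
SSE = 7.84 + 4 + 6.76 + 3.24 + 0.16 + 0.16 = 22.16
s = √(22.16/4) = 2.35372
e/s = -1.8 / 2.35372 = -0.76

-0.76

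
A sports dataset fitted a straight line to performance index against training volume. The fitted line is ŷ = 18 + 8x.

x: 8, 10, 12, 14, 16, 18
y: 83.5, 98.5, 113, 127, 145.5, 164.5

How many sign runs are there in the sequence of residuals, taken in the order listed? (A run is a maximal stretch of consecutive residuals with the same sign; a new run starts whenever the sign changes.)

3 runs

x=8: ŷ = 18 + 8·8 = 82; e = 83.5 − 82 = 1.5
x=10: ŷ = 18 + 8·10 = 98; e = 98.5 − 98 = 0.5
x=12: ŷ = 18 + 8·12 = 114; e = 113 − 114 = -1
x=14: ŷ = 18 + 8·14 = 130; e = 127 − 130 = -3
x=16: ŷ = 18 + 8·16 = 146; e = 145.5 − 146 = -0.5
x=18: ŷ = 18 + 8·18 = 162; e = 164.5 − 162 = 2.5
Signs: + + − − − +
Runs: +×2, −×3, +×1 → 3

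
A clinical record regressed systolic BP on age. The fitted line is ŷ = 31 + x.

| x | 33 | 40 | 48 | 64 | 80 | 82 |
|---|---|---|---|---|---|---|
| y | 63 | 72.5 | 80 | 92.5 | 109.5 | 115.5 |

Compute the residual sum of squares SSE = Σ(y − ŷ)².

x=33: ŷ = 31 + 33 = 64; e = 63 − 64 = -1
x=40: ŷ = 31 + 40 = 71; e = 72.5 − 71 = 1.5
x=48: ŷ = 31 + 48 = 79; e = 80 − 79 = 1
x=64: ŷ = 31 + 64 = 95; e = 92.5 − 95 = -2.5
x=80: ŷ = 31 + 80 = 111; e = 109.5 − 111 = -1.5
x=82: ŷ = 31 + 82 = 113; e = 115.5 − 113 = 2.5
SSE = 1 + 2.25 + 1 + 6.25 + 2.25 + 6.25 = 19

SSE = 19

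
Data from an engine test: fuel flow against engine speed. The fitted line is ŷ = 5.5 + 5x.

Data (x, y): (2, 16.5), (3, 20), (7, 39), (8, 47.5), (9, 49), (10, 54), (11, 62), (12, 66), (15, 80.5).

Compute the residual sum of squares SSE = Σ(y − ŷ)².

SSE = 14.5

x=2: ŷ = 5.5 + 5·2 = 15.5; r = 16.5 − 15.5 = 1
x=3: ŷ = 5.5 + 5·3 = 20.5; r = 20 − 20.5 = -0.5
x=7: ŷ = 5.5 + 5·7 = 40.5; r = 39 − 40.5 = -1.5
x=8: ŷ = 5.5 + 5·8 = 45.5; r = 47.5 − 45.5 = 2
x=9: ŷ = 5.5 + 5·9 = 50.5; r = 49 − 50.5 = -1.5
x=10: ŷ = 5.5 + 5·10 = 55.5; r = 54 − 55.5 = -1.5
x=11: ŷ = 5.5 + 5·11 = 60.5; r = 62 − 60.5 = 1.5
x=12: ŷ = 5.5 + 5·12 = 65.5; r = 66 − 65.5 = 0.5
x=15: ŷ = 5.5 + 5·15 = 80.5; r = 80.5 − 80.5 = 0
SSE = 1 + 0.25 + 2.25 + 4 + 2.25 + 2.25 + 2.25 + 0.25 + 0 = 14.5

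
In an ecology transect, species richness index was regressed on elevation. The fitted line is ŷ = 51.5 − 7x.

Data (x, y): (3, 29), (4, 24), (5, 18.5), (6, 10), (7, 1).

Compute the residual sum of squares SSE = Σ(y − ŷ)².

SSE = 9

x=3: ŷ = 51.5 − 7·3 = 30.5; r = 29 − 30.5 = -1.5
x=4: ŷ = 51.5 − 7·4 = 23.5; r = 24 − 23.5 = 0.5
x=5: ŷ = 51.5 − 7·5 = 16.5; r = 18.5 − 16.5 = 2
x=6: ŷ = 51.5 − 7·6 = 9.5; r = 10 − 9.5 = 0.5
x=7: ŷ = 51.5 − 7·7 = 2.5; r = 1 − 2.5 = -1.5
SSE = 2.25 + 0.25 + 4 + 0.25 + 2.25 = 9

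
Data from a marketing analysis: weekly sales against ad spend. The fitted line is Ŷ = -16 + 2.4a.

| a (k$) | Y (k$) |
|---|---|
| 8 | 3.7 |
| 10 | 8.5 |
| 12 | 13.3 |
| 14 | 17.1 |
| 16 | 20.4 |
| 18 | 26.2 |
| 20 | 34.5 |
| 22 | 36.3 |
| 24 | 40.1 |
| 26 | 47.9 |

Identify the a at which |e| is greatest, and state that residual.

a=8: Ŷ = -16 + 2.4·8 = 3.2; e = 3.7 − 3.2 = 0.5
a=10: Ŷ = -16 + 2.4·10 = 8; e = 8.5 − 8 = 0.5
a=12: Ŷ = -16 + 2.4·12 = 12.8; e = 13.3 − 12.8 = 0.5
a=14: Ŷ = -16 + 2.4·14 = 17.6; e = 17.1 − 17.6 = -0.5
a=16: Ŷ = -16 + 2.4·16 = 22.4; e = 20.4 − 22.4 = -2
a=18: Ŷ = -16 + 2.4·18 = 27.2; e = 26.2 − 27.2 = -1
a=20: Ŷ = -16 + 2.4·20 = 32; e = 34.5 − 32 = 2.5
a=22: Ŷ = -16 + 2.4·22 = 36.8; e = 36.3 − 36.8 = -0.5
a=24: Ŷ = -16 + 2.4·24 = 41.6; e = 40.1 − 41.6 = -1.5
a=26: Ŷ = -16 + 2.4·26 = 46.4; e = 47.9 − 46.4 = 1.5
Largest |e| is 2.5 at a = 20, residual 2.5.

a = 20, e = 2.5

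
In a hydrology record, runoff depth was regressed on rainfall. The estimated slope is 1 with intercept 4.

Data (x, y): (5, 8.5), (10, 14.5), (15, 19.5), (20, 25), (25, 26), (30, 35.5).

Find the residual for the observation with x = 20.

ŷ = 4 + 20 = 24
e = 25 − 24 = 1

e = 1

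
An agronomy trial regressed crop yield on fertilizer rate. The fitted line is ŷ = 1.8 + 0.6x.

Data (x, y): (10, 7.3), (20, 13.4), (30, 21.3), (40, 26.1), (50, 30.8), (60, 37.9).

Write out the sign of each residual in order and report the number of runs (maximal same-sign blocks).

x=10: ŷ = 1.8 + 0.6·10 = 7.8; e = 7.3 − 7.8 = -0.5
x=20: ŷ = 1.8 + 0.6·20 = 13.8; e = 13.4 − 13.8 = -0.4
x=30: ŷ = 1.8 + 0.6·30 = 19.8; e = 21.3 − 19.8 = 1.5
x=40: ŷ = 1.8 + 0.6·40 = 25.8; e = 26.1 − 25.8 = 0.3
x=50: ŷ = 1.8 + 0.6·50 = 31.8; e = 30.8 − 31.8 = -1
x=60: ŷ = 1.8 + 0.6·60 = 37.8; e = 37.9 − 37.8 = 0.1
Signs: − − + + − +
Runs: −×2, +×2, −×1, +×1 → 4

4 runs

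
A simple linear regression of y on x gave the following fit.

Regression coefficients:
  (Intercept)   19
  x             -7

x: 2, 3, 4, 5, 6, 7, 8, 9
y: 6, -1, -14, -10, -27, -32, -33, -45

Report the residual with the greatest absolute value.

e = 6

x=2: ŷ = 19 − 7·2 = 5; e = 6 − 5 = 1
x=3: ŷ = 19 − 7·3 = -2; e = -1 − (-2) = 1
x=4: ŷ = 19 − 7·4 = -9; e = -14 − (-9) = -5
x=5: ŷ = 19 − 7·5 = -16; e = -10 − (-16) = 6
x=6: ŷ = 19 − 7·6 = -23; e = -27 − (-23) = -4
x=7: ŷ = 19 − 7·7 = -30; e = -32 − (-30) = -2
x=8: ŷ = 19 − 7·8 = -37; e = -33 − (-37) = 4
x=9: ŷ = 19 − 7·9 = -44; e = -45 − (-44) = -1
Largest |e| is 6 at x = 5, residual 6.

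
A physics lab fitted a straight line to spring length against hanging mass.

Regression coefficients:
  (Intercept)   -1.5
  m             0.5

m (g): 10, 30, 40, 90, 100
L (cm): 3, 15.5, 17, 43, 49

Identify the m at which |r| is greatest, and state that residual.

m=10: ŷ = -1.5 + 0.5·10 = 3.5; r = 3 − 3.5 = -0.5
m=30: ŷ = -1.5 + 0.5·30 = 13.5; r = 15.5 − 13.5 = 2
m=40: ŷ = -1.5 + 0.5·40 = 18.5; r = 17 − 18.5 = -1.5
m=90: ŷ = -1.5 + 0.5·90 = 43.5; r = 43 − 43.5 = -0.5
m=100: ŷ = -1.5 + 0.5·100 = 48.5; r = 49 − 48.5 = 0.5
Largest |r| is 2 at m = 30, residual 2.

m = 30, r = 2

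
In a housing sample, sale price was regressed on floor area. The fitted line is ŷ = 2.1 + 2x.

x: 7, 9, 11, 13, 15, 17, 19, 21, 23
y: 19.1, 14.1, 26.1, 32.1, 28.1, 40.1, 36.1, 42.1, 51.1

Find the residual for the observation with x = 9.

ŷ = 2.1 + 2·9 = 20.1
e = 14.1 − 20.1 = -6

e = -6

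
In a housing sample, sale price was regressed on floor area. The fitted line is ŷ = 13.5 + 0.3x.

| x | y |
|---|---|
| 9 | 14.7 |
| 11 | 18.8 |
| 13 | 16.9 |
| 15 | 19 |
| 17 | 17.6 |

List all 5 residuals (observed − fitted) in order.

-1.5, 2, -0.5, 1, -1

x=9: ŷ = 13.5 + 0.3·9 = 16.2; r = 14.7 − 16.2 = -1.5
x=11: ŷ = 13.5 + 0.3·11 = 16.8; r = 18.8 − 16.8 = 2
x=13: ŷ = 13.5 + 0.3·13 = 17.4; r = 16.9 − 17.4 = -0.5
x=15: ŷ = 13.5 + 0.3·15 = 18; r = 19 − 18 = 1
x=17: ŷ = 13.5 + 0.3·17 = 18.6; r = 17.6 − 18.6 = -1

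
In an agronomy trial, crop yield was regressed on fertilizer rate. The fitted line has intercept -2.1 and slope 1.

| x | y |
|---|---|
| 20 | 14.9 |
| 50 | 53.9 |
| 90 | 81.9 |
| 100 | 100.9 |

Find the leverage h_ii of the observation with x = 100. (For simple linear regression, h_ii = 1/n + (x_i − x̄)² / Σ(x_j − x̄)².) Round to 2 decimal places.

x̄ = (20 + 50 + 90 + 100)/4 = 65
Σ(x − x̄)² = 2025 + 225 + 625 + 1225 = 4100
h = 1/4 + (35)²/4100 = 0.25 + 0.29878 = 0.55

h = 0.55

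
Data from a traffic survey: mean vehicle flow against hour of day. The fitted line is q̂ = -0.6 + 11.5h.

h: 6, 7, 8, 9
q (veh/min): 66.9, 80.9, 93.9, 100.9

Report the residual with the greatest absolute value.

h=6: q̂ = -0.6 + 11.5·6 = 68.4; e = 66.9 − 68.4 = -1.5
h=7: q̂ = -0.6 + 11.5·7 = 79.9; e = 80.9 − 79.9 = 1
h=8: q̂ = -0.6 + 11.5·8 = 91.4; e = 93.9 − 91.4 = 2.5
h=9: q̂ = -0.6 + 11.5·9 = 102.9; e = 100.9 − 102.9 = -2
Largest |e| is 2.5 at h = 8, residual 2.5.

e = 2.5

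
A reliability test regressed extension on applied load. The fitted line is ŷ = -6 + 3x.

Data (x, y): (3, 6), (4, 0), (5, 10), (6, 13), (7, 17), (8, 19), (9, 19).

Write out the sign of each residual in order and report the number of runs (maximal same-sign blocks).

x=3: ŷ = -6 + 3·3 = 3; r = 6 − 3 = 3
x=4: ŷ = -6 + 3·4 = 6; r = 0 − 6 = -6
x=5: ŷ = -6 + 3·5 = 9; r = 10 − 9 = 1
x=6: ŷ = -6 + 3·6 = 12; r = 13 − 12 = 1
x=7: ŷ = -6 + 3·7 = 15; r = 17 − 15 = 2
x=8: ŷ = -6 + 3·8 = 18; r = 19 − 18 = 1
x=9: ŷ = -6 + 3·9 = 21; r = 19 − 21 = -2
Signs: + − + + + + −
Runs: +×1, −×1, +×4, −×1 → 4

4 runs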